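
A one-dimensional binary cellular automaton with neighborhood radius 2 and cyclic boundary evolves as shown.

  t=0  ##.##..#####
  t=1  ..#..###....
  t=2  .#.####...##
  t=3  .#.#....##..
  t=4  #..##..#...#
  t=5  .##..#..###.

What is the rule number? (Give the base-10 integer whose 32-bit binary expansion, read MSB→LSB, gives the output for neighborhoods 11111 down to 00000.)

179979149

  [31] ##### => .  t=0,i=9
  [30] ####. => .  t=0,i=0
  [29] ###.# => .  t=0,i=1
  [28] ###.. => .  t=1,i=7
  [27] ##.## => #  t=0,i=2
  [26] ##.#. => .  t=2,i=0
  [25] ##..# => #  t=0,i=5
  [24] ##... => .  t=1,i=8
  [23] #.### => #  t=2,i=3
  [22] #.##. => .  t=0,i=3
  [21] #.#.# => #  t=2,i=1
  [20] #.#.. => #  t=3,i=3
  [19] #..## => #  t=0,i=6
  [18] #..#. => .  t=4,i=6
  [17] #...# => #  t=2,i=8
  [16] #.... => .  t=1,i=9
  [15] .#### => .  t=0,i=8
  [14] .###. => #  t=1,i=6
  [13] .##.# => .  t=2,i=11
  [12] .##.. => .  t=0,i=4
  [11] .#.## => .  t=2,i=2
  [10] .#.#. => .  t=3,i=2
  [9] .#..# => #  t=1,i=3
  [8] .#... => #  t=3,i=4
  [7] ..### => #  t=0,i=7
  [6] ..##. => .  t=2,i=10
  [5] ..#.# => .  t=3,i=1
  [4] ..#.. => .  t=1,i=2
  [3] ...## => #  t=2,i=9
  [2] ...#. => #  t=1,i=1
  [1] ....# => .  t=1,i=0
  [0] ..... => #  t=1,i=10
  bits 00001010101110100100001110001101 = 179979149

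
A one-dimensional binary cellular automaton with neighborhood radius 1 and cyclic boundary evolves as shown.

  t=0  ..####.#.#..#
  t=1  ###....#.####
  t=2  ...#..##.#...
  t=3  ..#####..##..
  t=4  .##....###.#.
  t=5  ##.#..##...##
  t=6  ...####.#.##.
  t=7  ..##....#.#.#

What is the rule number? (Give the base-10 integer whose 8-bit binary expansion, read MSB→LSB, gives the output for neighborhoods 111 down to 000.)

30

  nb ###: next=.  (t=0,i=3, bit7=0)
  nb ##.: next=.  (t=0,i=5, bit6=0)
  nb #.#: next=.  (t=0,i=6, bit5=0)
  nb #..: next=#  (t=0,i=0, bit4=1)
  nb .##: next=#  (t=0,i=2, bit3=1)
  nb .#.: next=#  (t=0,i=7, bit2=1)
  nb ..#: next=#  (t=0,i=1, bit1=1)
  nb ...: next=.  (t=1,i=4, bit0=0)
  bits 00011110 = 30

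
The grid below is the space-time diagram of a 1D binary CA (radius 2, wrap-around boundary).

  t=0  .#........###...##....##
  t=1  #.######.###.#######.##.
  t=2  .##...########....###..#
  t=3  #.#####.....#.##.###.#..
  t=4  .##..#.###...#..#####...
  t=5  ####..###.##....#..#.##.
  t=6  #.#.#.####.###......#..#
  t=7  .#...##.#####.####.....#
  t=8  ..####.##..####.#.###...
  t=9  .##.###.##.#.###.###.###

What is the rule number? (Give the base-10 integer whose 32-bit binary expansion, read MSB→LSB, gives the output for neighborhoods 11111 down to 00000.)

1870879177

  [31] ##### => .  t=1,i=4
  [30] ####. => #  t=1,i=6
  [29] ###.# => #  t=1,i=7
  [28] ###.. => .  t=0,i=12
  [27] ##.## => #  t=1,i=8
  [26] ##.#. => #  t=0,i=0
  [25] ##..# => #  t=2,i=21
  [24] ##... => #  t=0,i=13
  [23] #.### => #  t=1,i=2
  [22] #.##. => .  t=1,i=21
  [21] #.#.# => .  t=1,i=0
  [20] #.#.. => .  t=0,i=1
  [19] #..## => .  t=4,i=15
  [18] #..#. => .  t=2,i=22
  [17] #...# => #  t=0,i=14
  [16] #.... => #  t=0,i=3
  [15] .#### => .  t=1,i=3
  [14] .###. => #  t=0,i=11
  [13] .##.# => .  t=0,i=23
  [12] .##.. => #  t=0,i=17
  [11] .#.## => #  t=1,i=1
  [10] .#.#. => .  t=6,i=3
  [9] .#..# => .  t=3,i=22
  [8] .#... => #  t=0,i=2
  [7] ..### => #  t=0,i=10
  [6] ..##. => #  t=0,i=16
  [5] ..#.# => .  t=2,i=23
  [4] ..#.. => .  t=4,i=13
  [3] ...## => #  t=0,i=9
  [2] ...#. => .  t=3,i=11
  [1] ....# => .  t=0,i=8
  [0] ..... => #  t=0,i=4
  bits 01101111100000110101100111001001 = 1870879177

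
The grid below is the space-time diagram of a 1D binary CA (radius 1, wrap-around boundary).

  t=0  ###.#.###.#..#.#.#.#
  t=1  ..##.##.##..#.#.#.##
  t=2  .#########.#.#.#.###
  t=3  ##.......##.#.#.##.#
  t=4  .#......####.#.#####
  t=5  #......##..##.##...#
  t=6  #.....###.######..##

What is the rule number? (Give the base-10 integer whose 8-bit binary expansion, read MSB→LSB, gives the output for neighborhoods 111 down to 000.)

106

  ###|.  b7=0 t=0,i=0
  ##.|#  b6=1 t=0,i=2
  #.#|#  b5=1 t=0,i=3
  #..|.  b4=0 t=0,i=11
  .##|#  b3=1 t=0,i=6
  .#.|.  b2=0 t=0,i=4
  ..#|#  b1=1 t=0,i=12
  ...|.  b0=0 t=3,i=3
  bits 01101010 = 106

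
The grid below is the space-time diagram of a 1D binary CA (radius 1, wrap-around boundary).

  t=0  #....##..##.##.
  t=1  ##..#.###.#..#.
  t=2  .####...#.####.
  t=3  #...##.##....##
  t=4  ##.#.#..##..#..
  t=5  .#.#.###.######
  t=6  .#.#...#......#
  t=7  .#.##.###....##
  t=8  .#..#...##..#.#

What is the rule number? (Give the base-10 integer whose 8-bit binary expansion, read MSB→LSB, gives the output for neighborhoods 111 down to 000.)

86

  ### -> .   bit 7 = 0  t=1,i=7
  ##. -> #   bit 6 = 1  t=0,i=6
  #.# -> .   bit 5 = 0  t=0,i=11
  #.. -> #   bit 4 = 1  t=0,i=1
  .## -> .   bit 3 = 0  t=0,i=5
  .#. -> #   bit 2 = 1  t=0,i=0
  ..# -> #   bit 1 = 1  t=0,i=4
  ... -> .   bit 0 = 0  t=0,i=2
  bits 01010110 = 86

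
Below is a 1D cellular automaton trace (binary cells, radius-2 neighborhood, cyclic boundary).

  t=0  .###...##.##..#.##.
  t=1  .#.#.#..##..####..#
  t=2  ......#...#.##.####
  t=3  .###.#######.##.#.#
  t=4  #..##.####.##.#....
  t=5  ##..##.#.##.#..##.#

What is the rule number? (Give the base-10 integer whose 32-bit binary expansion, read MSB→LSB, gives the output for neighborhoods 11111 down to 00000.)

  #####|#  b31=1 t=3,i=7
  ####.|.  b30=0 t=1,i=14
  ###.#|#  b29=1 t=3,i=3
  ###..|#  b28=1 t=0,i=3
  ##.##|#  b27=1 t=0,i=9
  ##.#.|.  b26=0 t=3,i=15
  ##..#|#  b25=1 t=0,i=12
  ##...|.  b24=0 t=0,i=4
  #.###|.  b23=0 t=2,i=15
  #.##.|.  b22=0 t=0,i=10
  #.#.#|.  b21=0 t=1,i=1
  #.#..|.  b20=0 t=1,i=5
  #..##|.  b19=0 t=0,i=0
  #..#.|#  b18=1 t=0,i=13
  #...#|#  b17=1 t=0,i=5
  #....|#  b16=1 t=2,i=1
  .####|#  b15=1 t=1,i=13
  .###.|.  b14=0 t=0,i=2
  .##.#|#  b13=1 t=0,i=8
  .##..|.  b12=0 t=0,i=11
  .#.##|#  b11=1 t=0,i=15
  .#.#.|.  b10=0 t=1,i=0
  .#..#|#  b9=1 t=1,i=6
  .#...|#  b8=1 t=2,i=7
  ..###|#  b7=1 t=0,i=1
  ..##.|.  b6=0 t=0,i=7
  ..#.#|#  b5=1 t=0,i=14
  ..#..|#  b4=1 t=2,i=6
  ...##|.  b3=0 t=0,i=6
  ...#.|#  b2=1 t=2,i=5
  ....#|.  b1=0 t=2,i=4
  .....|#  b0=1 t=2,i=2
  bits 10111010000001111010101110110101 = 3121064885

3121064885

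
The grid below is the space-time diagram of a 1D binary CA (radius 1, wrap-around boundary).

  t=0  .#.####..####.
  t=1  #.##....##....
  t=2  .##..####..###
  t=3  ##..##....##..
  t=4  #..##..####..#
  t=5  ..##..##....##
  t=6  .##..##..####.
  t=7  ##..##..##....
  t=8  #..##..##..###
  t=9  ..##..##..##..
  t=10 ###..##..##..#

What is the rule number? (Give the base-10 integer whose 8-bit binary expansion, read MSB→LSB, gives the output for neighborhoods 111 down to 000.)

  ###|.  b7=0 t=0,i=4
  ##.|.  b6=0 t=0,i=6
  #.#|#  b5=1 t=0,i=2
  #..|.  b4=0 t=0,i=7
  .##|#  b3=1 t=0,i=3
  .#.|.  b2=0 t=0,i=1
  ..#|#  b1=1 t=0,i=0
  ...|#  b0=1 t=1,i=5
  bits 00101011 = 43

43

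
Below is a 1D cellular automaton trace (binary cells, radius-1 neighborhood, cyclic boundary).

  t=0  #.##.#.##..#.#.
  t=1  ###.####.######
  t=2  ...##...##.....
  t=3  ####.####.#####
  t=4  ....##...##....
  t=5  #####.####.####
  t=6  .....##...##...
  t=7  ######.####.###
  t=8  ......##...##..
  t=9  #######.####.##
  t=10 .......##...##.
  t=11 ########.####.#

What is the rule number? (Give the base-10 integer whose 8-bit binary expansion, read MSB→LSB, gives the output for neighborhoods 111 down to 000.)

63

  ###|.  b7=0 t=1,i=0
  ##.|.  b6=0 t=0,i=3
  #.#|#  b5=1 t=0,i=1
  #..|#  b4=1 t=0,i=9
  .##|#  b3=1 t=0,i=2
  .#.|#  b2=1 t=0,i=0
  ..#|#  b1=1 t=0,i=10
  ...|#  b0=1 t=2,i=0
  bits 00111111 = 63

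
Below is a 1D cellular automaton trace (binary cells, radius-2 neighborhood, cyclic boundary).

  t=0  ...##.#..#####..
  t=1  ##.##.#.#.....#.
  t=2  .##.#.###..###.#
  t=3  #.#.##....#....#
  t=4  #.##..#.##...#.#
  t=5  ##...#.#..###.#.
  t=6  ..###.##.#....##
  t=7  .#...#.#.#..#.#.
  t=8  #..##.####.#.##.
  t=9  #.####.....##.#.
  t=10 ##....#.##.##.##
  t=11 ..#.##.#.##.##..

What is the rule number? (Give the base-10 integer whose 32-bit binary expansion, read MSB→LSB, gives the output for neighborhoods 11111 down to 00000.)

155069511

  #####|.  b31=0 t=0,i=11
  ####.|.  b30=0 t=0,i=12
  ###.#|.  b29=0 t=2,i=13
  ###..|.  b28=0 t=0,i=13
  ##.##|#  b27=1 t=1,i=2
  ##.#.|.  b26=0 t=0,i=5
  ##..#|.  b25=0 t=2,i=9
  ##...|#  b24=1 t=0,i=14
  #.###|.  b23=0 t=2,i=6
  #.##.|.  b22=0 t=1,i=0
  #.#.#|#  b21=1 t=1,i=6
  #.#..|#  b20=1 t=0,i=6
  #..##|#  b19=1 t=0,i=8
  #..#.|#  b18=1 t=4,i=5
  #...#|#  b17=1 t=4,i=11
  #....|.  b16=0 t=0,i=15
  .####|.  b15=0 t=0,i=10
  .###.|.  b14=0 t=2,i=7
  .##.#|#  b13=1 t=0,i=4
  .##..|.  b12=0 t=3,i=5
  .#.##|#  b11=1 t=1,i=15
  .#.#.|#  b10=1 t=1,i=7
  .#..#|.  b9=0 t=0,i=7
  .#...|.  b8=0 t=1,i=9
  ..###|.  b7=0 t=0,i=9
  ..##.|#  b6=1 t=0,i=3
  ..#.#|.  b5=0 t=1,i=14
  ..#..|.  b4=0 t=3,i=10
  ...##|.  b3=0 t=0,i=2
  ...#.|#  b2=1 t=1,i=13
  ....#|#  b1=1 t=0,i=1
  .....|#  b0=1 t=0,i=0
  bits 00001001001111100010110001000111 = 155069511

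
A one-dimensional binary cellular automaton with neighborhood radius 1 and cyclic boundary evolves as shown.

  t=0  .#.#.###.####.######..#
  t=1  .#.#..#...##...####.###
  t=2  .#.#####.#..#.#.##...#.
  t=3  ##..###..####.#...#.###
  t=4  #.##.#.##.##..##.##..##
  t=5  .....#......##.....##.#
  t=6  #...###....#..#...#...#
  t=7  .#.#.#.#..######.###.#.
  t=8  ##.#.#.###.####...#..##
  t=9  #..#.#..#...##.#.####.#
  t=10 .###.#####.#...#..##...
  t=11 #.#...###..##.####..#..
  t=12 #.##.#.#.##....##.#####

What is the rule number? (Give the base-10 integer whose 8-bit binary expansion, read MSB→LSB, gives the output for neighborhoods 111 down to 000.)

  nb ###: next=#  (t=0,i=6, bit7=1)
  nb ##.: next=.  (t=0,i=7, bit6=0)
  nb #.#: next=.  (t=0,i=0, bit5=0)
  nb #..: next=#  (t=0,i=20, bit4=1)
  nb .##: next=.  (t=0,i=5, bit3=0)
  nb .#.: next=#  (t=0,i=1, bit2=1)
  nb ..#: next=#  (t=0,i=21, bit1=1)
  nb ...: next=.  (t=1,i=8, bit0=0)
  bits 10010110 = 150

150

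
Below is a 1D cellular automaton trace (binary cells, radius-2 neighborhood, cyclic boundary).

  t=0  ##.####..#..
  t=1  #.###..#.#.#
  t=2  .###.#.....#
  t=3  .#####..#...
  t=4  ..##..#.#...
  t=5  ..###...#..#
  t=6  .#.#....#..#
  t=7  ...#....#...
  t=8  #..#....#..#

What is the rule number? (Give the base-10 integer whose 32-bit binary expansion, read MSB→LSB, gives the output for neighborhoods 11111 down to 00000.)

2933444689

  ##### -> #   bit 31 = 1  t=3,i=3
  ####. -> .   bit 30 = 0  t=0,i=5
  ###.# -> #   bit 29 = 1  t=2,i=3
  ###.. -> .   bit 28 = 0  t=0,i=6
  ##.## -> #   bit 27 = 1  t=0,i=2
  ##.#. -> #   bit 26 = 1  t=2,i=4
  ##..# -> #   bit 25 = 1  t=0,i=7
  ##... -> .   bit 24 = 0  t=5,i=5
  #.### -> #   bit 23 = 1  t=0,i=3
  #.##. -> #   bit 22 = 1  t=1,i=11
  #.#.# -> .   bit 21 = 0  t=1,i=9
  #.#.. -> #   bit 20 = 1  t=2,i=5
  #..## -> #   bit 19 = 1  t=0,i=11
  #..#. -> .   bit 18 = 0  t=0,i=8
  #...# -> .   bit 17 = 0  t=5,i=6
  #.... -> .   bit 16 = 0  t=2,i=7
  .#### -> #   bit 15 = 1  t=0,i=4
  .###. -> #   bit 14 = 1  t=1,i=3
  .##.# -> .   bit 13 = 0  t=0,i=1
  .##.. -> #   bit 12 = 1  t=4,i=3
  .#.## -> .   bit 11 = 0  t=1,i=10
  .#.#. -> .   bit 10 = 0  t=1,i=8
  .#..# -> .   bit 9 = 0  t=0,i=10
  .#... -> .   bit 8 = 0  t=2,i=6
  ..### -> .   bit 7 = 0  t=3,i=1
  ..##. -> #   bit 6 = 1  t=0,i=0
  ..#.# -> .   bit 5 = 0  t=1,i=7
  ..#.. -> #   bit 4 = 1  t=0,i=9
  ...## -> .   bit 3 = 0  t=3,i=0
  ...#. -> .   bit 2 = 0  t=2,i=10
  ....# -> .   bit 1 = 0  t=2,i=9
  ..... -> #   bit 0 = 1  t=2,i=8
  bits 10101110110110001101000001010001 = 2933444689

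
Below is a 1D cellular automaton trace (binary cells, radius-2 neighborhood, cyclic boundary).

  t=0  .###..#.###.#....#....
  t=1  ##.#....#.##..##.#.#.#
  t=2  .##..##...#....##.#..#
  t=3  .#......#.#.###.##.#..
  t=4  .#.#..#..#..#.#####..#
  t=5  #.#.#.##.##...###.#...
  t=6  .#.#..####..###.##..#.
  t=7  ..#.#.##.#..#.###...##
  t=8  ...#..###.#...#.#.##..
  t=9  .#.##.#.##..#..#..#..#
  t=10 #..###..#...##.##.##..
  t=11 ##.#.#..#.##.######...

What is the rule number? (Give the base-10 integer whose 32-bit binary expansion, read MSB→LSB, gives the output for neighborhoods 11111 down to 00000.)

  [31] ##### => #  t=4,i=16
  [30] ####. => .  t=4,i=17
  [29] ###.# => #  t=0,i=10
  [28] ###.. => #  t=0,i=3
  [27] ##.## => #  t=3,i=15
  [26] ##.#. => #  t=0,i=11
  [25] ##..# => .  t=0,i=4
  [24] ##... => .  t=2,i=7
  [23] #.### => #  t=0,i=8
  [22] #.##. => #  t=1,i=10
  [21] #.#.# => .  t=1,i=17
  [20] #.#.. => .  t=0,i=12
  [19] #..## => .  t=1,i=13
  [18] #..#. => .  t=0,i=5
  [17] #...# => #  t=2,i=8
  [16] #.... => #  t=0,i=14
  [15] .#### => #  t=4,i=15
  [14] .###. => .  t=0,i=2
  [13] .##.# => #  t=1,i=15
  [12] .##.. => .  t=1,i=11
  [11] .#.## => .  t=0,i=7
  [10] .#.#. => #  t=1,i=18
  [9] .#..# => #  t=2,i=19
  [8] .#... => .  t=0,i=13
  [7] ..### => #  t=0,i=1
  [6] ..##. => .  t=1,i=14
  [5] ..#.# => .  t=0,i=6
  [4] ..#.. => #  t=0,i=17
  [3] ...## => #  t=0,i=0
  [2] ...#. => .  t=0,i=16
  [1] ....# => #  t=0,i=15
  [0] ..... => .  t=0,i=20
  bits 10111100110000111010011010011010 = 3166938778

3166938778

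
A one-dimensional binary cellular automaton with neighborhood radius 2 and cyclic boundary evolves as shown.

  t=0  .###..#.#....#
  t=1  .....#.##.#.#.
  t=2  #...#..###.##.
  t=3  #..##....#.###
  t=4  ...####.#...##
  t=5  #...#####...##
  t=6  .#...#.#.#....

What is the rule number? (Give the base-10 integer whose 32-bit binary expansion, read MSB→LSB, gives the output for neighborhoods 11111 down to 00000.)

  ##### -> .   bit 31 = 0  t=5,i=6
  ####. -> #   bit 30 = 1  t=3,i=13
  ###.# -> #   bit 29 = 1  t=2,i=9
  ###.. -> .   bit 28 = 0  t=0,i=3
  ##.## -> .   bit 27 = 0  t=2,i=10
  ##.#. -> #   bit 26 = 1  t=1,i=9
  ##..# -> .   bit 25 = 0  t=0,i=4
  ##... -> #   bit 24 = 1  t=3,i=5
  #.### -> .   bit 23 = 0  t=0,i=1
  #.##. -> #   bit 22 = 1  t=1,i=7
  #.#.# -> .   bit 21 = 0  t=1,i=10
  #.#.. -> #   bit 20 = 1  t=0,i=8
  #..## -> .   bit 19 = 0  t=2,i=6
  #..#. -> #   bit 18 = 1  t=0,i=5
  #...# -> .   bit 17 = 0  t=2,i=2
  #.... -> #   bit 16 = 1  t=0,i=10
  .#### -> #   bit 15 = 1  t=3,i=12
  .###. -> .   bit 14 = 0  t=0,i=2
  .##.# -> #   bit 13 = 1  t=1,i=8
  .##.. -> #   bit 12 = 1  t=3,i=4
  .#.## -> .   bit 11 = 0  t=0,i=0
  .#.#. -> #   bit 10 = 1  t=0,i=7
  .#..# -> .   bit 9 = 0  t=2,i=5
  .#... -> .   bit 8 = 0  t=0,i=9
  ..### -> .   bit 7 = 0  t=2,i=7
  ..##. -> #   bit 6 = 1  t=3,i=3
  ..#.# -> .   bit 5 = 0  t=0,i=6
  ..#.. -> #   bit 4 = 1  t=2,i=4
  ...## -> .   bit 3 = 0  t=4,i=2
  ...#. -> #   bit 2 = 1  t=0,i=12
  ....# -> .   bit 1 = 0  t=0,i=11
  ..... -> .   bit 0 = 0  t=1,i=1
  bits 01100101010101011011010001010100 = 1700115540

1700115540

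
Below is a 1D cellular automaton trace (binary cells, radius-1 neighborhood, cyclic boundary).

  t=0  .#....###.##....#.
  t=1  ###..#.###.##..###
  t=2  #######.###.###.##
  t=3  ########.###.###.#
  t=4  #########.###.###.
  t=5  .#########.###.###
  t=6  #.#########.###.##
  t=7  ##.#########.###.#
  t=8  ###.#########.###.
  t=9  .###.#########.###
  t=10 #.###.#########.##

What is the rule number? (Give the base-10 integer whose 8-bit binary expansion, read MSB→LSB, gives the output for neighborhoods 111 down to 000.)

246

  ###|#  b7=1 t=0,i=7
  ##.|#  b6=1 t=0,i=8
  #.#|#  b5=1 t=0,i=9
  #..|#  b4=1 t=0,i=2
  .##|.  b3=0 t=0,i=6
  .#.|#  b2=1 t=0,i=1
  ..#|#  b1=1 t=0,i=0
  ...|.  b0=0 t=0,i=3
  bits 11110110 = 246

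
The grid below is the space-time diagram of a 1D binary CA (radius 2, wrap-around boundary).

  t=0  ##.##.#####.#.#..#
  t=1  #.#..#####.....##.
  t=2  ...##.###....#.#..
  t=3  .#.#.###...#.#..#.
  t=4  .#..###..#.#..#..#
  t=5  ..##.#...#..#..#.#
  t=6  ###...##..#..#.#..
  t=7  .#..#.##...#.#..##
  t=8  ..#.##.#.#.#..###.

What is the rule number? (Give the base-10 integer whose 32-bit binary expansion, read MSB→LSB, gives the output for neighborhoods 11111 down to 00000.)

3364543330

  nb #####: next=#  (t=0,i=8, bit31=1)
  nb ####.: next=#  (t=0,i=9, bit30=1)
  nb ###.#: next=.  (t=0,i=1, bit29=0)
  nb ###..: next=.  (t=1,i=9, bit28=0)
  nb ##.##: next=#  (t=0,i=2, bit27=1)
  nb ##.#.: next=.  (t=0,i=11, bit26=0)
  nb ##..#: next=.  (t=4,i=7, bit25=0)
  nb ##...: next=.  (t=1,i=10, bit24=0)
  nb #.###: next=#  (t=0,i=6, bit23=1)
  nb #.##.: next=.  (t=0,i=3, bit22=0)
  nb #.#.#: next=.  (t=0,i=12, bit21=0)
  nb #.#..: next=.  (t=0,i=14, bit20=0)
  nb #..##: next=#  (t=0,i=16, bit19=1)
  nb #..#.: next=.  (t=3,i=0, bit18=0)
  nb #...#: next=#  (t=3,i=9, bit17=1)
  nb #....: next=.  (t=1,i=11, bit16=0)
  nb .####: next=#  (t=0,i=7, bit15=1)
  nb .###.: next=#  (t=0,i=0, bit14=1)
  nb .##.#: next=.  (t=0,i=4, bit13=0)
  nb .##..: next=#  (t=6,i=7, bit12=1)
  nb .#.##: next=#  (t=3,i=4, bit11=1)
  nb .#.#.: next=.  (t=0,i=13, bit10=0)
  nb .#..#: next=#  (t=0,i=15, bit9=1)
  nb .#...: next=#  (t=2,i=16, bit8=1)
  nb ..###: next=.  (t=0,i=17, bit7=0)
  nb ..##.: next=#  (t=1,i=15, bit6=1)
  nb ..#.#: next=#  (t=2,i=13, bit5=1)
  nb ..#..: next=.  (t=3,i=16, bit4=0)
  nb ...##: next=.  (t=1,i=14, bit3=0)
  nb ...#.: next=.  (t=2,i=12, bit2=0)
  nb ....#: next=#  (t=1,i=13, bit1=1)
  nb .....: next=.  (t=1,i=12, bit0=0)
  bits 11001000100010101101101101100010 = 3364543330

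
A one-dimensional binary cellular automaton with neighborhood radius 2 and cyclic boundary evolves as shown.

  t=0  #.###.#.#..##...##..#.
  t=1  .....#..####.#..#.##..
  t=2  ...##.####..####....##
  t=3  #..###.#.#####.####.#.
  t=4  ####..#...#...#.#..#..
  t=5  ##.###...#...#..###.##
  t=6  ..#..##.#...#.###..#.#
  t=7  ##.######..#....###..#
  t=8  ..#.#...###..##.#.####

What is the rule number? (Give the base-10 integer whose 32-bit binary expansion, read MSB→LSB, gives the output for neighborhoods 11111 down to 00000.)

  [31] ##### => .  t=3,i=11
  [30] ####. => .  t=1,i=10
  [29] ###.# => .  t=0,i=4
  [28] ###.. => #  t=2,i=9
  [27] ##.## => #  t=2,i=5
  [26] ##.#. => #  t=0,i=5
  [25] ##..# => #  t=0,i=18
  [24] ##... => #  t=0,i=13
  [23] #.### => .  t=0,i=2
  [22] #.##. => .  t=1,i=18
  [21] #.#.# => .  t=0,i=0
  [20] #.#.. => #  t=0,i=8
  [19] #..## => #  t=0,i=10
  [18] #..#. => #  t=0,i=19
  [17] #...# => .  t=0,i=14
  [16] #.... => #  t=1,i=21
  [15] .#### => #  t=1,i=9
  [14] .###. => .  t=0,i=3
  [13] .##.# => #  t=2,i=4
  [12] .##.. => .  t=0,i=12
  [11] .#.## => .  t=0,i=1
  [10] .#.#. => .  t=0,i=7
  [9] .#..# => #  t=0,i=9
  [8] .#... => .  t=4,i=7
  [7] ..### => #  t=1,i=8
  [6] ..##. => #  t=0,i=11
  [5] ..#.# => .  t=0,i=20
  [4] ..#.. => .  t=1,i=5
  [3] ...## => .  t=0,i=15
  [2] ...#. => #  t=1,i=4
  [1] ....# => #  t=1,i=3
  [0] ..... => .  t=1,i=0
  bits 00011111000111011010001011000110 = 522035910

522035910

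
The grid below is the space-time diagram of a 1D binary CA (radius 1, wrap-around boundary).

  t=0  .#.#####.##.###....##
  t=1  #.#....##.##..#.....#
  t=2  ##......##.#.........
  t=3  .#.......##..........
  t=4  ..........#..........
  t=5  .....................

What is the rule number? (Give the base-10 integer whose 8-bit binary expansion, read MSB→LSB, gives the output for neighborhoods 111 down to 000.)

96

  ###|.  b7=0 t=0,i=4
  ##.|#  b6=1 t=0,i=7
  #.#|#  b5=1 t=0,i=0
  #..|.  b4=0 t=0,i=15
  .##|.  b3=0 t=0,i=3
  .#.|.  b2=0 t=0,i=1
  ..#|.  b1=0 t=0,i=18
  ...|.  b0=0 t=0,i=16
  bits 01100000 = 96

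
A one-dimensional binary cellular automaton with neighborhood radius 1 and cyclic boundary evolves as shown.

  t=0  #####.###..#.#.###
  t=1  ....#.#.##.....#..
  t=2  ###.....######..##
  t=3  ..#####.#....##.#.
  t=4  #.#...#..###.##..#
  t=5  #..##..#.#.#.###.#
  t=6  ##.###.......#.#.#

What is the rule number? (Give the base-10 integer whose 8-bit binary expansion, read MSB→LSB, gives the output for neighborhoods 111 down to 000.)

  ### -> .   bit 7 = 0  t=0,i=0
  ##. -> #   bit 6 = 1  t=0,i=4
  #.# -> .   bit 5 = 0  t=0,i=5
  #.. -> #   bit 4 = 1  t=0,i=9
  .## -> #   bit 3 = 1  t=0,i=6
  .#. -> .   bit 2 = 0  t=0,i=11
  ..# -> .   bit 1 = 0  t=0,i=10
  ... -> #   bit 0 = 1  t=1,i=0
  bits 01011001 = 89

89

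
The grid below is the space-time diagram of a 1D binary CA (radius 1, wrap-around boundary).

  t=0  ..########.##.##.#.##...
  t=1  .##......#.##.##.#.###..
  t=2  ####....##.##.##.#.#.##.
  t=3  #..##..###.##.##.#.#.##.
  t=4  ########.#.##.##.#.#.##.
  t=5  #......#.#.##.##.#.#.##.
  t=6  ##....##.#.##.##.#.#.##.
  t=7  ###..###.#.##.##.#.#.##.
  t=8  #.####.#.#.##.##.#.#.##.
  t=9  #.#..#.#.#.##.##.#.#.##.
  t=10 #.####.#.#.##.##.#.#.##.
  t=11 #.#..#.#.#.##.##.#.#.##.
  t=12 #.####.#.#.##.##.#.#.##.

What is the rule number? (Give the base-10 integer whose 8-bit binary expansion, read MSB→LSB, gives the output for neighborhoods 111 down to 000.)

94

  nb ###: next=.  (t=0,i=3, bit7=0)
  nb ##.: next=#  (t=0,i=9, bit6=1)
  nb #.#: next=.  (t=0,i=10, bit5=0)
  nb #..: next=#  (t=0,i=21, bit4=1)
  nb .##: next=#  (t=0,i=2, bit3=1)
  nb .#.: next=#  (t=0,i=17, bit2=1)
  nb ..#: next=#  (t=0,i=1, bit1=1)
  nb ...: next=.  (t=0,i=0, bit0=0)
  bits 01011110 = 94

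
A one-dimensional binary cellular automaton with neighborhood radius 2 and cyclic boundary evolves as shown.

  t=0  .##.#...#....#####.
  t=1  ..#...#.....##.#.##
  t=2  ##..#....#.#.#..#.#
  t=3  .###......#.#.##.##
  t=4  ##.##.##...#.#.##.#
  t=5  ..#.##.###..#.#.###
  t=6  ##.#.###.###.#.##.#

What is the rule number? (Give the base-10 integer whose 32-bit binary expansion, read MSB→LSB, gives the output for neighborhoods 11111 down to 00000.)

  nb #####: next=#  (t=0,i=15, bit31=1)
  nb ####.: next=.  (t=0,i=16, bit30=0)
  nb ###.#: next=.  (t=4,i=1, bit29=0)
  nb ###..: next=#  (t=0,i=17, bit28=1)
  nb ##.##: next=#  (t=3,i=0, bit27=1)
  nb ##.#.: next=.  (t=0,i=3, bit26=0)
  nb ##..#: next=#  (t=0,i=18, bit25=1)
  nb ##...: next=#  (t=3,i=4, bit24=1)
  nb #.###: next=#  (t=2,i=18, bit23=1)
  nb #.##.: next=.  (t=1,i=17, bit22=0)
  nb #.#.#: next=.  (t=1,i=15, bit21=0)
  nb #.#..: next=.  (t=0,i=4, bit20=0)
  nb #..##: next=.  (t=0,i=0, bit19=0)
  nb #..#.: next=#  (t=1,i=1, bit18=1)
  nb #...#: next=#  (t=0,i=6, bit17=1)
  nb #....: next=.  (t=0,i=10, bit16=0)
  nb .####: next=.  (t=0,i=14, bit15=0)
  nb .###.: next=.  (t=2,i=0, bit14=0)
  nb .##.#: next=#  (t=0,i=2, bit13=1)
  nb .##..: next=#  (t=1,i=18, bit12=1)
  nb .#.##: next=#  (t=1,i=16, bit11=1)
  nb .#.#.: next=#  (t=2,i=10, bit10=1)
  nb .#..#: next=#  (t=2,i=14, bit9=1)
  nb .#...: next=.  (t=0,i=5, bit8=0)
  nb ..###: next=#  (t=0,i=13, bit7=1)
  nb ..##.: next=.  (t=0,i=1, bit6=0)
  nb ..#.#: next=.  (t=2,i=9, bit5=0)
  nb ..#..: next=.  (t=0,i=8, bit4=0)
  nb ...##: next=#  (t=0,i=12, bit3=1)
  nb ...#.: next=.  (t=0,i=7, bit2=0)
  nb ....#: next=.  (t=0,i=11, bit1=0)
  nb .....: next=#  (t=1,i=9, bit0=1)
  bits 10011011100001100011111010001001 = 2609266313

2609266313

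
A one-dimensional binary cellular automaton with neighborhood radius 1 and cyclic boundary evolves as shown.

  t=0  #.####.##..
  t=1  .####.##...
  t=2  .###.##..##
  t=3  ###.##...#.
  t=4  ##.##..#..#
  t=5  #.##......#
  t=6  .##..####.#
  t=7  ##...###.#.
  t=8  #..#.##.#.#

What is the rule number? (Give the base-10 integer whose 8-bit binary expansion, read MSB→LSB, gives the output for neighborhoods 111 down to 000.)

  ###|#  b7=1 t=0,i=3
  ##.|.  b6=0 t=0,i=5
  #.#|#  b5=1 t=0,i=1
  #..|.  b4=0 t=0,i=9
  .##|#  b3=1 t=0,i=2
  .#.|.  b2=0 t=0,i=0
  ..#|.  b1=0 t=0,i=10
  ...|#  b0=1 t=1,i=9
  bits 10101001 = 169

169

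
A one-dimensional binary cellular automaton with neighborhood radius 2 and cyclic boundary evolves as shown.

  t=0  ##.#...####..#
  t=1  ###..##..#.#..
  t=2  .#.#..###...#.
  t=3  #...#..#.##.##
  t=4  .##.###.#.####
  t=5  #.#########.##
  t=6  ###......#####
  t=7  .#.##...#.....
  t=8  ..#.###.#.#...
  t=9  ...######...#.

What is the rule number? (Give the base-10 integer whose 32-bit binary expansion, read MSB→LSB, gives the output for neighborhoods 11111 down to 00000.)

1873246744

  ##### -> .   bit 31 = 0  t=5,i=4
  ####. -> #   bit 30 = 1  t=0,i=9
  ###.# -> #   bit 29 = 1  t=0,i=1
  ###.. -> .   bit 28 = 0  t=0,i=10
  ##.## -> #   bit 27 = 1  t=3,i=11
  ##.#. -> #   bit 26 = 1  t=0,i=2
  ##..# -> #   bit 25 = 1  t=0,i=11
  ##... -> #   bit 24 = 1  t=2,i=9
  #.### -> #   bit 23 = 1  t=3,i=12
  #.##. -> .   bit 22 = 0  t=3,i=9
  #.#.# -> #   bit 21 = 1  t=4,i=8
  #.#.. -> .   bit 20 = 0  t=0,i=3
  #..## -> .   bit 19 = 0  t=0,i=12
  #..#. -> #   bit 18 = 1  t=1,i=8
  #...# -> #   bit 17 = 1  t=0,i=5
  #.... -> #   bit 16 = 1  t=6,i=4
  .#### -> .   bit 15 = 0  t=0,i=8
  .###. -> #   bit 14 = 1  t=0,i=0
  .##.# -> #   bit 13 = 1  t=3,i=10
  .##.. -> #   bit 12 = 1  t=1,i=6
  .#.## -> #   bit 11 = 1  t=3,i=8
  .#.#. -> .   bit 10 = 0  t=1,i=10
  .#..# -> #   bit 9 = 1  t=1,i=12
  .#... -> .   bit 8 = 0  t=0,i=4
  ..### -> .   bit 7 = 0  t=0,i=7
  ..##. -> .   bit 6 = 0  t=1,i=5
  ..#.# -> .   bit 5 = 0  t=1,i=9
  ..#.. -> #   bit 4 = 1  t=2,i=12
  ...## -> #   bit 3 = 1  t=0,i=6
  ...#. -> .   bit 2 = 0  t=2,i=11
  ....# -> .   bit 1 = 0  t=6,i=7
  ..... -> .   bit 0 = 0  t=6,i=5
  bits 01101111101001110111101000011000 = 1873246744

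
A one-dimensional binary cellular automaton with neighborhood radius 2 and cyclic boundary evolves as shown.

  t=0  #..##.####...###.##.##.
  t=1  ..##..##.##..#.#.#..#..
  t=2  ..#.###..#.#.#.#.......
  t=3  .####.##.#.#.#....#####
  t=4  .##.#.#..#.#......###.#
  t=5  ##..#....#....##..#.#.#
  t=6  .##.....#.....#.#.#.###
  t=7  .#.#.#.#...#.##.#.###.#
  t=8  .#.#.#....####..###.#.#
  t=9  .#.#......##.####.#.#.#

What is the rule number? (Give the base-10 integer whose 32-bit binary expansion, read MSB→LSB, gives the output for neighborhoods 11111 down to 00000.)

3018361061

  nb #####: next=#  (t=3,i=20, bit31=1)
  nb ####.: next=.  (t=0,i=8, bit30=0)
  nb ###.#: next=#  (t=0,i=15, bit29=1)
  nb ###..: next=#  (t=0,i=9, bit28=1)
  nb ##.##: next=.  (t=0,i=5, bit27=0)
  nb ##.#.: next=.  (t=0,i=22, bit26=0)
  nb ##..#: next=#  (t=1,i=4, bit25=1)
  nb ##...: next=#  (t=0,i=10, bit24=1)
  nb #.###: next=#  (t=0,i=6, bit23=1)
  nb #.##.: next=#  (t=0,i=17, bit22=1)
  nb #.#.#: next=#  (t=1,i=15, bit21=1)
  nb #.#..: next=.  (t=0,i=0, bit20=0)
  nb #..##: next=#  (t=0,i=2, bit19=1)
  nb #..#.: next=.  (t=1,i=12, bit18=0)
  nb #...#: next=.  (t=0,i=11, bit17=0)
  nb #....: next=.  (t=1,i=22, bit16=0)
  nb .####: next=#  (t=0,i=7, bit15=1)
  nb .###.: next=.  (t=0,i=14, bit14=0)
  nb .##.#: next=.  (t=0,i=4, bit13=0)
  nb .##..: next=.  (t=1,i=3, bit12=0)
  nb .#.##: next=#  (t=2,i=3, bit11=1)
  nb .#.#.: next=.  (t=1,i=14, bit10=0)
  nb .#..#: next=.  (t=0,i=1, bit9=0)
  nb .#...: next=.  (t=1,i=21, bit8=0)
  nb ..###: next=#  (t=0,i=13, bit7=1)
  nb ..##.: next=#  (t=0,i=3, bit6=1)
  nb ..#.#: next=#  (t=1,i=13, bit5=1)
  nb ..#..: next=.  (t=1,i=20, bit4=0)
  nb ...##: next=.  (t=0,i=12, bit3=0)
  nb ...#.: next=#  (t=2,i=1, bit2=1)
  nb ....#: next=.  (t=1,i=0, bit1=0)
  nb .....: next=#  (t=2,i=18, bit0=1)
  bits 10110011111010001000100011100101 = 3018361061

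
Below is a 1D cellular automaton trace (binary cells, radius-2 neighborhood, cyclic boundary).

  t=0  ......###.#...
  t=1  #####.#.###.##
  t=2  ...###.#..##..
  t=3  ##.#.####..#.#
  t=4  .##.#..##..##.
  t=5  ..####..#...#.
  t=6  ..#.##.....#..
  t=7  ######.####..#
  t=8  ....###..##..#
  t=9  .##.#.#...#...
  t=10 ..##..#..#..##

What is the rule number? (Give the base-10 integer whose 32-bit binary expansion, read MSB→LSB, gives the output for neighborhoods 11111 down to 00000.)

2085698215

  ##### -> .   bit 31 = 0  t=1,i=0
  ####. -> #   bit 30 = 1  t=1,i=3
  ###.# -> #   bit 29 = 1  t=0,i=8
  ###.. -> #   bit 28 = 1  t=3,i=8
  ##.## -> #   bit 27 = 1  t=1,i=11
  ##.#. -> #   bit 26 = 1  t=0,i=9
  ##..# -> .   bit 25 = 0  t=3,i=9
  ##... -> .   bit 24 = 0  t=2,i=12
  #.### -> .   bit 23 = 0  t=1,i=8
  #.##. -> #   bit 22 = 1  t=6,i=4
  #.#.# -> .   bit 21 = 0  t=1,i=6
  #.#.. -> #   bit 20 = 1  t=0,i=10
  #..## -> .   bit 19 = 0  t=2,i=9
  #..#. -> .   bit 18 = 0  t=3,i=10
  #...# -> .   bit 17 = 0  t=5,i=0
  #.... -> #   bit 16 = 1  t=0,i=12
  .#### -> .   bit 15 = 0  t=1,i=13
  .###. -> .   bit 14 = 0  t=0,i=7
  .##.# -> #   bit 13 = 1  t=4,i=2
  .##.. -> #   bit 12 = 1  t=2,i=11
  .#.## -> #   bit 11 = 1  t=1,i=7
  .#.#. -> .   bit 10 = 0  t=9,i=5
  .#..# -> #   bit 9 = 1  t=2,i=8
  .#... -> .   bit 8 = 0  t=0,i=11
  ..### -> #   bit 7 = 1  t=0,i=6
  ..##. -> .   bit 6 = 0  t=2,i=10
  ..#.# -> #   bit 5 = 1  t=3,i=11
  ..#.. -> .   bit 4 = 0  t=5,i=8
  ...## -> .   bit 3 = 0  t=0,i=5
  ...#. -> #   bit 2 = 1  t=5,i=11
  ....# -> #   bit 1 = 1  t=0,i=4
  ..... -> #   bit 0 = 1  t=0,i=0
  bits 01111100010100010011101010100111 = 2085698215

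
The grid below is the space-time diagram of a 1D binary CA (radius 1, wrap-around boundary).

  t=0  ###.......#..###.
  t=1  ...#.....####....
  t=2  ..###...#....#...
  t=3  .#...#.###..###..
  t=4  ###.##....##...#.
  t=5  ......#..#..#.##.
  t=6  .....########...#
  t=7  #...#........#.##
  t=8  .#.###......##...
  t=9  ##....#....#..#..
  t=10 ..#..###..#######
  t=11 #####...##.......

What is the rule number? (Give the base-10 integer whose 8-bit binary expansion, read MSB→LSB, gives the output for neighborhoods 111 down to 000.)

  ### -> .   bit 7 = 0  t=0,i=1
  ##. -> .   bit 6 = 0  t=0,i=2
  #.# -> .   bit 5 = 0  t=0,i=16
  #.. -> #   bit 4 = 1  t=0,i=3
  .## -> .   bit 3 = 0  t=0,i=0
  .#. -> #   bit 2 = 1  t=0,i=10
  ..# -> #   bit 1 = 1  t=0,i=9
  ... -> .   bit 0 = 0  t=0,i=4
  bits 00010110 = 22

22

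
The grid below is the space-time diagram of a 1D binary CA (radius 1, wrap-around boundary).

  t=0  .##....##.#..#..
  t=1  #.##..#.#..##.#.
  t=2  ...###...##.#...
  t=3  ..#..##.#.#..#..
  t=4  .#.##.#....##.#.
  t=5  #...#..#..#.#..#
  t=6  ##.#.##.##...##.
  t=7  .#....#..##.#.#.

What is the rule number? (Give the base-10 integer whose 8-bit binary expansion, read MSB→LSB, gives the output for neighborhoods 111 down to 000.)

82

  [7] ### => .  t=2,i=4
  [6] ##. => #  t=0,i=2
  [5] #.# => .  t=0,i=9
  [4] #.. => #  t=0,i=3
  [3] .## => .  t=0,i=1
  [2] .#. => .  t=0,i=10
  [1] ..# => #  t=0,i=0
  [0] ... => .  t=0,i=4
  bits 01010010 = 82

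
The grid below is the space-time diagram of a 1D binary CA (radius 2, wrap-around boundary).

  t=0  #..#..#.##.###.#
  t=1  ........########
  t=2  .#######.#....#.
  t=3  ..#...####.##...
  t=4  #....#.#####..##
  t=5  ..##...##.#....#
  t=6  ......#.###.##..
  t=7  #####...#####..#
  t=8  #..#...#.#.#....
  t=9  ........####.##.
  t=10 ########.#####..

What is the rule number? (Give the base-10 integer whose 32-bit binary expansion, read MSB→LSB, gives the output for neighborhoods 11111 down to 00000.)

  [31] ##### => .  t=1,i=10
  [30] ####. => #  t=1,i=14
  [29] ###.# => #  t=0,i=13
  [28] ###.. => .  t=1,i=15
  [27] ##.## => #  t=0,i=10
  [26] ##.#. => #  t=2,i=8
  [25] ##..# => .  t=0,i=1
  [24] ##... => .  t=1,i=0
  [23] #.### => #  t=0,i=11
  [22] #.##. => #  t=0,i=8
  [21] #.#.# => #  t=8,i=9
  [20] #.#.. => #  t=2,i=9
  [19] #..## => .  t=2,i=0
  [18] #..#. => .  t=0,i=2
  [17] #...# => .  t=3,i=4
  [16] #.... => #  t=1,i=1
  [15] .#### => #  t=1,i=9
  [14] .###. => #  t=0,i=12
  [13] .##.# => #  t=0,i=9
  [12] .##.. => .  t=0,i=0
  [11] .#.## => .  t=0,i=7
  [10] .#.#. => #  t=8,i=8
  [9] .#..# => .  t=0,i=4
  [8] .#... => .  t=2,i=10
  [7] ..### => .  t=1,i=8
  [6] ..##. => .  t=5,i=2
  [5] ..#.# => .  t=0,i=6
  [4] ..#.. => .  t=0,i=3
  [3] ...## => #  t=1,i=7
  [2] ...#. => .  t=2,i=13
  [1] ....# => #  t=1,i=6
  [0] ..... => #  t=1,i=2
  bits 01101100111100011110010000001011 = 1827791883

1827791883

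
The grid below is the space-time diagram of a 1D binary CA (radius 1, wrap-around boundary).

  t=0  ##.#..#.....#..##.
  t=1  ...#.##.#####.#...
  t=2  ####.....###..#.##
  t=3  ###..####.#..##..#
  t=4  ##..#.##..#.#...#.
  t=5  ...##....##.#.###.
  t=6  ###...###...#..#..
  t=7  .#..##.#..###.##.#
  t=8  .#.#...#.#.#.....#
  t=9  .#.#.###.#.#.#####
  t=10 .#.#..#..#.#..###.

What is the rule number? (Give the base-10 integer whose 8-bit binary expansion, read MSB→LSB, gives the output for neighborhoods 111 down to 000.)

135

  nb ###: next=#  (t=1,i=9, bit7=1)
  nb ##.: next=.  (t=0,i=1, bit6=0)
  nb #.#: next=.  (t=0,i=2, bit5=0)
  nb #..: next=.  (t=0,i=4, bit4=0)
  nb .##: next=.  (t=0,i=0, bit3=0)
  nb .#.: next=#  (t=0,i=3, bit2=1)
  nb ..#: next=#  (t=0,i=5, bit1=1)
  nb ...: next=#  (t=0,i=8, bit0=1)
  bits 10000111 = 135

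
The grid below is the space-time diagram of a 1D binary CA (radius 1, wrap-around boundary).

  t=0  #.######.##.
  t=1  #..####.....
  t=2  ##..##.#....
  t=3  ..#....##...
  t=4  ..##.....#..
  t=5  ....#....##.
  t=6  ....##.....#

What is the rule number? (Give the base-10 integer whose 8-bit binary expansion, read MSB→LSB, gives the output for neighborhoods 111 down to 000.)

148

  ### -> #   bit 7 = 1  t=0,i=3
  ##. -> .   bit 6 = 0  t=0,i=7
  #.# -> .   bit 5 = 0  t=0,i=1
  #.. -> #   bit 4 = 1  t=1,i=1
  .## -> .   bit 3 = 0  t=0,i=2
  .#. -> #   bit 2 = 1  t=0,i=0
  ..# -> .   bit 1 = 0  t=1,i=2
  ... -> .   bit 0 = 0  t=1,i=8
  bits 10010100 = 148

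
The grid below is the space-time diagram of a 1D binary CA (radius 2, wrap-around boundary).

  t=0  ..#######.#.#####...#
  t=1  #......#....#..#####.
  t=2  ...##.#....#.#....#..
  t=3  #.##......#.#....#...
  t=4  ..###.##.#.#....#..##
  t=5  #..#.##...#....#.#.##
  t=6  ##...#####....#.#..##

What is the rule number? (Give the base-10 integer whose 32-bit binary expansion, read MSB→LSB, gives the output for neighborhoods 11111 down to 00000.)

1539462733

  [31] ##### => .  t=0,i=4
  [30] ####. => #  t=0,i=7
  [29] ###.# => .  t=0,i=8
  [28] ###.. => #  t=0,i=16
  [27] ##.## => #  t=4,i=5
  [26] ##.#. => .  t=0,i=9
  [25] ##..# => #  t=4,i=0
  [24] ##... => #  t=0,i=17
  [23] #.### => #  t=0,i=12
  [22] #.##. => #  t=3,i=2
  [21] #.#.# => .  t=0,i=10
  [20] #.#.. => .  t=1,i=0
  [19] #..## => .  t=0,i=1
  [18] #..#. => .  t=5,i=2
  [17] #...# => #  t=0,i=18
  [16] #.... => .  t=1,i=2
  [15] .#### => .  t=0,i=3
  [14] .###. => #  t=4,i=3
  [13] .##.# => .  t=2,i=4
  [12] .##.. => #  t=3,i=3
  [11] .#.## => .  t=0,i=11
  [10] .#.#. => #  t=2,i=12
  [9] .#..# => #  t=0,i=0
  [8] .#... => .  t=1,i=1
  [7] ..### => .  t=0,i=2
  [6] ..##. => #  t=2,i=3
  [5] ..#.# => .  t=2,i=11
  [4] ..#.. => .  t=0,i=20
  [3] ...## => #  t=2,i=2
  [2] ...#. => #  t=0,i=19
  [1] ....# => .  t=1,i=5
  [0] ..... => #  t=1,i=3
  bits 01011011110000100101011001001101 = 1539462733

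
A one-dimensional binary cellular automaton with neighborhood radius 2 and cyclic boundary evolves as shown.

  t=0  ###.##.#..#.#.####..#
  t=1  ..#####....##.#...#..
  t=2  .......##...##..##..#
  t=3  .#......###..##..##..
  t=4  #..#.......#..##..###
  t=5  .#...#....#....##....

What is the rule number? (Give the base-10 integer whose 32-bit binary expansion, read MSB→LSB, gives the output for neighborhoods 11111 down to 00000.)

803419140

  ##### -> .   bit 31 = 0  t=1,i=4
  ####. -> .   bit 30 = 0  t=0,i=1
  ###.# -> #   bit 29 = 1  t=0,i=2
  ###.. -> .   bit 28 = 0  t=0,i=17
  ##.## -> #   bit 27 = 1  t=0,i=3
  ##.#. -> #   bit 26 = 1  t=0,i=6
  ##..# -> #   bit 25 = 1  t=0,i=18
  ##... -> #   bit 24 = 1  t=1,i=7
  #.### -> #   bit 23 = 1  t=0,i=14
  #.##. -> #   bit 22 = 1  t=0,i=4
  #.#.# -> #   bit 21 = 1  t=0,i=12
  #.#.. -> .   bit 20 = 0  t=0,i=7
  #..## -> .   bit 19 = 0  t=0,i=19
  #..#. -> .   bit 18 = 0  t=0,i=9
  #...# -> #   bit 17 = 1  t=1,i=16
  #.... -> #   bit 16 = 1  t=1,i=8
  .#### -> .   bit 15 = 0  t=0,i=0
  .###. -> .   bit 14 = 0  t=3,i=9
  .##.# -> #   bit 13 = 1  t=0,i=5
  .##.. -> #   bit 12 = 1  t=2,i=8
  .#.## -> .   bit 11 = 0  t=0,i=13
  .#.#. -> #   bit 10 = 1  t=0,i=11
  .#..# -> .   bit 9 = 0  t=0,i=8
  .#... -> .   bit 8 = 0  t=1,i=15
  ..### -> .   bit 7 = 0  t=0,i=20
  ..##. -> .   bit 6 = 0  t=1,i=11
  ..#.# -> .   bit 5 = 0  t=0,i=10
  ..#.. -> .   bit 4 = 0  t=1,i=18
  ...## -> .   bit 3 = 0  t=1,i=1
  ...#. -> #   bit 2 = 1  t=1,i=17
  ....# -> .   bit 1 = 0  t=1,i=0
  ..... -> .   bit 0 = 0  t=2,i=2
  bits 00101111111000110011010000000100 = 803419140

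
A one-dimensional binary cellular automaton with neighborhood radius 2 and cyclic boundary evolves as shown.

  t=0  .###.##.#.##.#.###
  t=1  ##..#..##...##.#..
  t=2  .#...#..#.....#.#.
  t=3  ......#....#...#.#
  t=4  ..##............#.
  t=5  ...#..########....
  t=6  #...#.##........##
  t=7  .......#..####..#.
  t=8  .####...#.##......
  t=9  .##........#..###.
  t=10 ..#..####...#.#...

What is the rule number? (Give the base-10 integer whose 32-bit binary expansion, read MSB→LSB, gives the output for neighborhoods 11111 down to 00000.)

211850881

  nb #####: next=.  (t=5,i=8, bit31=0)
  nb ####.: next=.  (t=5,i=12, bit30=0)
  nb ###.#: next=.  (t=0,i=3, bit29=0)
  nb ###..: next=.  (t=5,i=13, bit28=0)
  nb ##.##: next=#  (t=0,i=0, bit27=1)
  nb ##.#.: next=#  (t=0,i=7, bit26=1)
  nb ##..#: next=.  (t=1,i=2, bit25=0)
  nb ##...: next=.  (t=1,i=9, bit24=0)
  nb #.###: next=#  (t=0,i=1, bit23=1)
  nb #.##.: next=.  (t=0,i=5, bit22=0)
  nb #.#.#: next=#  (t=0,i=8, bit21=1)
  nb #.#..: next=.  (t=1,i=15, bit20=0)
  nb #..##: next=.  (t=1,i=6, bit19=0)
  nb #..#.: next=.  (t=1,i=3, bit18=0)
  nb #...#: next=.  (t=1,i=10, bit17=0)
  nb #....: next=.  (t=2,i=10, bit16=0)
  nb .####: next=#  (t=5,i=7, bit15=1)
  nb .###.: next=.  (t=0,i=2, bit14=0)
  nb .##.#: next=.  (t=0,i=6, bit13=0)
  nb .##..: next=#  (t=1,i=1, bit12=1)
  nb .#.##: next=.  (t=0,i=9, bit11=0)
  nb .#.#.: next=#  (t=2,i=15, bit10=1)
  nb .#..#: next=#  (t=1,i=5, bit9=1)
  nb .#...: next=.  (t=2,i=2, bit8=0)
  nb ..###: next=#  (t=5,i=6, bit7=1)
  nb ..##.: next=.  (t=1,i=0, bit6=0)
  nb ..#.#: next=.  (t=2,i=14, bit5=0)
  nb ..#..: next=.  (t=1,i=4, bit4=0)
  nb ...##: next=.  (t=1,i=11, bit3=0)
  nb ...#.: next=.  (t=2,i=4, bit2=0)
  nb ....#: next=.  (t=2,i=12, bit1=0)
  nb .....: next=#  (t=2,i=11, bit0=1)
  bits 00001100101000001001011010000001 = 211850881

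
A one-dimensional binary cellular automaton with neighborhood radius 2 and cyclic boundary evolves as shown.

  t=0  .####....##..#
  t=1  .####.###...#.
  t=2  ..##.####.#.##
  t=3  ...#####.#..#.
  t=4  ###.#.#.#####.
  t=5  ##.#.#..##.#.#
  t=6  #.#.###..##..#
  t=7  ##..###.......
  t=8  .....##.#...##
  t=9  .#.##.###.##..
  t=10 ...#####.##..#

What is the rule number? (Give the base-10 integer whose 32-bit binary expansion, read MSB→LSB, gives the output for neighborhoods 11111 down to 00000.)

  ##### -> .   bit 31 = 0  t=3,i=5
  ####. -> #   bit 30 = 1  t=0,i=3
  ###.# -> .   bit 29 = 0  t=1,i=4
  ###.. -> #   bit 28 = 1  t=0,i=4
  ##.## -> #   bit 27 = 1  t=1,i=5
  ##.#. -> #   bit 26 = 1  t=2,i=9
  ##..# -> .   bit 25 = 0  t=0,i=11
  ##... -> .   bit 24 = 0  t=0,i=5
  #.### -> #   bit 23 = 1  t=0,i=1
  #.##. -> #   bit 22 = 1  t=2,i=12
  #.#.# -> .   bit 21 = 0  t=2,i=10
  #.#.. -> #   bit 20 = 1  t=3,i=9
  #..## -> .   bit 19 = 0  t=1,i=0
  #..#. -> #   bit 18 = 1  t=0,i=12
  #...# -> #   bit 17 = 1  t=1,i=10
  #.... -> #   bit 16 = 1  t=0,i=6
  .#### -> #   bit 15 = 1  t=0,i=2
  .###. -> #   bit 14 = 1  t=1,i=7
  .##.# -> #   bit 13 = 1  t=2,i=3
  .##.. -> .   bit 12 = 0  t=0,i=10
  .#.## -> .   bit 11 = 0  t=0,i=0
  .#.#. -> #   bit 10 = 1  t=4,i=5
  .#..# -> #   bit 9 = 1  t=1,i=13
  .#... -> .   bit 8 = 0  t=3,i=13
  ..### -> .   bit 7 = 0  t=1,i=1
  ..##. -> .   bit 6 = 0  t=0,i=9
  ..#.# -> .   bit 5 = 0  t=0,i=13
  ..#.. -> #   bit 4 = 1  t=1,i=12
  ...## -> #   bit 3 = 1  t=0,i=8
  ...#. -> .   bit 2 = 0  t=1,i=11
  ....# -> #   bit 1 = 1  t=0,i=7
  ..... -> .   bit 0 = 0  t=7,i=9
  bits 01011100110101111110011000011010 = 1557653018

1557653018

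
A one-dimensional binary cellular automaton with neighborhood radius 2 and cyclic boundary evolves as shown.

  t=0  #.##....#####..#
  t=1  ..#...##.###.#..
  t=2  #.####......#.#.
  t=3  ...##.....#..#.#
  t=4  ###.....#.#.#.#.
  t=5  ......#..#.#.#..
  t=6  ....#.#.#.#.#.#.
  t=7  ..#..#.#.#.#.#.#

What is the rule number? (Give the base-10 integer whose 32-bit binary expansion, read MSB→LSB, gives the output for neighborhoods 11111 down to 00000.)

3326510362

  [31] ##### => #  t=0,i=10
  [30] ####. => #  t=0,i=11
  [29] ###.# => .  t=1,i=11
  [28] ###.. => .  t=0,i=12
  [27] ##.## => .  t=0,i=1
  [26] ##.#. => #  t=1,i=12
  [25] ##..# => #  t=0,i=13
  [24] ##... => .  t=0,i=4
  [23] #.### => .  t=1,i=9
  [22] #.##. => #  t=0,i=2
  [21] #.#.# => .  t=2,i=0
  [20] #.#.. => .  t=1,i=13
  [19] #..## => .  t=0,i=14
  [18] #..#. => #  t=3,i=12
  [17] #...# => #  t=1,i=4
  [16] #.... => .  t=0,i=5
  [15] .#### => #  t=0,i=9
  [14] .###. => .  t=1,i=10
  [13] .##.# => .  t=0,i=0
  [12] .##.. => .  t=0,i=3
  [11] .#.## => .  t=2,i=1
  [10] .#.#. => #  t=2,i=13
  [9] .#..# => .  t=3,i=11
  [8] .#... => #  t=1,i=3
  [7] ..### => .  t=0,i=8
  [6] ..##. => .  t=0,i=15
  [5] ..#.# => .  t=2,i=12
  [4] ..#.. => #  t=1,i=2
  [3] ...## => #  t=0,i=7
  [2] ...#. => .  t=1,i=1
  [1] ....# => #  t=0,i=6
  [0] ..... => .  t=2,i=8
  bits 11000110010001101000010100011010 = 3326510362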